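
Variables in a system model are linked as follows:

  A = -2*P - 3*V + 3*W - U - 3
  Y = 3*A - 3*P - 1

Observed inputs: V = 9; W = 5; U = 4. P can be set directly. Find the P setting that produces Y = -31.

Substituting into the A equation gives A = -2*P - 19.
Substituting into the Y equation gives Y = -9*P - 58.
Solve -9*P - 58 = -31: P = (-31 + 58) / -9 = -3.

P = -3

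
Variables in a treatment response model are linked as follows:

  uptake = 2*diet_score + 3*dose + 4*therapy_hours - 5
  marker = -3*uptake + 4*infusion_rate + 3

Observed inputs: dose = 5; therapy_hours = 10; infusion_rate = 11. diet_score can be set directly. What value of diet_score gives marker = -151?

Substituting into the uptake equation gives uptake = 2*diet_score + 50.
Substituting into the marker equation gives marker = -6*diet_score - 103.
Solve -6*diet_score - 103 = -151: diet_score = (-151 + 103) / -6 = 8.

diet_score = 8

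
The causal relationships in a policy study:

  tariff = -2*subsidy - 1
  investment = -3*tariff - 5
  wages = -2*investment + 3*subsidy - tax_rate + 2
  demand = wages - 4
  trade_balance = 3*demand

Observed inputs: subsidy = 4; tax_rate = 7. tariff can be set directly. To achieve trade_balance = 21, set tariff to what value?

Intervening on tariff fixes its value directly, overriding its dependence on subsidy.
Substituting into the wages equation gives wages = 6*tariff + 17.
demand becomes 6*tariff + 13.
Substituting into the trade_balance equation gives trade_balance = 18*tariff + 39.
Solve 18*tariff + 39 = 21: tariff = (21 - 39) / 18 = -1.

tariff = -1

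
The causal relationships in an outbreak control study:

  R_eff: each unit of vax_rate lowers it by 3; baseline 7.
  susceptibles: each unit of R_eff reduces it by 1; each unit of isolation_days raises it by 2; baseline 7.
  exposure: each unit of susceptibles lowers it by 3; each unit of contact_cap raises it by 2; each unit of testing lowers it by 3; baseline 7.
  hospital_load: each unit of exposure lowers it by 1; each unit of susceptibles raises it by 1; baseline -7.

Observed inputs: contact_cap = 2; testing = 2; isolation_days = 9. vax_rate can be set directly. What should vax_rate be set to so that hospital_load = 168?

vax_rate = 9

Substituting into the susceptibles equation gives susceptibles = 3*vax_rate + 18.
This gives exposure = -9*vax_rate - 49.
Substituting into the hospital_load equation gives hospital_load = 12*vax_rate + 60.
Solve 12*vax_rate + 60 = 168: vax_rate = (168 - 60) / 12 = 9.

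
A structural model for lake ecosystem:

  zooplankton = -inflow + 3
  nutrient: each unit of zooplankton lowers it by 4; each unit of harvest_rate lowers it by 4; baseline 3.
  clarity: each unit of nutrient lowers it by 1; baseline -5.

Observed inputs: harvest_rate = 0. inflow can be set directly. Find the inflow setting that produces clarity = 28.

inflow = -6

Substituting into the nutrient equation gives nutrient = 4*inflow - 9.
This gives clarity = -4*inflow + 4.
Solve -4*inflow + 4 = 28: inflow = (28 - 4) / -4 = -6.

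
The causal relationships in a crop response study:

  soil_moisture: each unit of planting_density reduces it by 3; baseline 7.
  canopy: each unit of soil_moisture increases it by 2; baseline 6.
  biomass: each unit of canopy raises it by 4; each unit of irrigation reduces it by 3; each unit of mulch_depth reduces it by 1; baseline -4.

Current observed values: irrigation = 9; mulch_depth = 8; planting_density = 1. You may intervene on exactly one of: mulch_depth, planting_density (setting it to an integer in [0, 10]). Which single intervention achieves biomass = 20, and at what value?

Intervening on mulch_depth: with other inputs at their observed values, biomass = -mulch_depth + 25. Solving for 20 gives mulch_depth = 5, within [0, 10].
Intervening on planting_density: biomass = -24*planting_density + 41. Reaching 20 requires planting_density = 7/8, not an integer.

set mulch_depth = 5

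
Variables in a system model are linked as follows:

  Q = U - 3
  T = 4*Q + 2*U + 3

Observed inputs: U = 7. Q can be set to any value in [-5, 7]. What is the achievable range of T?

Intervening on Q fixes its value directly, overriding its dependence on U.
Substituting into the T equation gives T = 4*Q + 17.
Linear in Q, so extremes are at the endpoints: Q = -5 gives T = -3; Q = 7 gives T = 45.

-3 to 45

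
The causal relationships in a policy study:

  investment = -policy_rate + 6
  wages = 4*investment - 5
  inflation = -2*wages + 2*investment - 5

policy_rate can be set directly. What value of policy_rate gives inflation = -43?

policy_rate = -2

Substituting into the wages equation gives wages = -4*policy_rate + 19.
Substituting into the inflation equation gives inflation = 6*policy_rate - 31.
Solve 6*policy_rate - 31 = -43: policy_rate = (-43 + 31) / 6 = -2.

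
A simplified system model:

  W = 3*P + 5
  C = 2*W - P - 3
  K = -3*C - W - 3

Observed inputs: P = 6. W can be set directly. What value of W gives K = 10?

Intervening on W fixes its value directly, overriding its dependence on P.
Substituting into the C equation gives C = 2*W - 9.
Substituting into the K equation gives K = -7*W + 24.
Solve -7*W + 24 = 10: W = (10 - 24) / -7 = 2.

W = 2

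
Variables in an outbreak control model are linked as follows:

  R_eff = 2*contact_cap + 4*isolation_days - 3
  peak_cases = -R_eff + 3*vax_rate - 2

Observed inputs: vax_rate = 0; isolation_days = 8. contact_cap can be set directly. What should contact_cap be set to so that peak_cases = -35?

contact_cap = 2

Substituting into the R_eff equation gives R_eff = 2*contact_cap + 29.
Substituting into the peak_cases equation gives peak_cases = -2*contact_cap - 31.
Solve -2*contact_cap - 31 = -35: contact_cap = (-35 + 31) / -2 = 2.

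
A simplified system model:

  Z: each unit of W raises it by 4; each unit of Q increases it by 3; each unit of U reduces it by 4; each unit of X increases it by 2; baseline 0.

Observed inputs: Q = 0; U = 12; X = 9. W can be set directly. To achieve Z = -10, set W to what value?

Substituting into the Z equation gives Z = 4*W - 30.
Solve 4*W - 30 = -10: W = (-10 + 30) / 4 = 5.

W = 5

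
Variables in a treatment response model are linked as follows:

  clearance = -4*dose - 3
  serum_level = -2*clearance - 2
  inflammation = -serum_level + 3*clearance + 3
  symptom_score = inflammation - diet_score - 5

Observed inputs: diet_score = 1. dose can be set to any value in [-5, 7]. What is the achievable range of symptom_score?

Substituting into the serum_level equation gives serum_level = 8*dose + 4.
Substituting into the inflammation equation gives inflammation = -20*dose - 10.
Substituting into the symptom_score equation gives symptom_score = -20*dose - 16.
Linear in dose, so extremes are at the endpoints: dose = -5 gives symptom_score = 84; dose = 7 gives symptom_score = -156.

-156 to 84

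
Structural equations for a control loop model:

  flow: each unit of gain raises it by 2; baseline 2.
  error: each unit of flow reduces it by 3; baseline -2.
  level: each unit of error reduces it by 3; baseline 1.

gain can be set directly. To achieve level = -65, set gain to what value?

Substituting into the error equation gives error = -6*gain - 8.
Substituting into the level equation gives level = 18*gain + 25.
Solve 18*gain + 25 = -65: gain = (-65 - 25) / 18 = -5.

gain = -5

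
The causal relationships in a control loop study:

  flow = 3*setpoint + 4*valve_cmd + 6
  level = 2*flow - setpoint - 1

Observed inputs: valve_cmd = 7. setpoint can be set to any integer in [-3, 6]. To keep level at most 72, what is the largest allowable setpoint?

Substituting into the flow equation gives flow = 3*setpoint + 34.
Substituting into the level equation gives level = 5*setpoint + 67.
Require 5*setpoint + 67 ≤ 72, so setpoint ≤ 1.
The largest integer in [-3, 6] satisfying this is 1.

setpoint = 1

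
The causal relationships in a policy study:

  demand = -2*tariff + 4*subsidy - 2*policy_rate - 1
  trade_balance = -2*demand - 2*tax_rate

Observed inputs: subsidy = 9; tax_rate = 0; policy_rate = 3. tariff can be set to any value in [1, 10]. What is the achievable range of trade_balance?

-54 to -18

Substituting into the demand equation gives demand = -2*tariff + 29.
This gives trade_balance = 4*tariff - 58.
Linear in tariff, so extremes are at the endpoints: tariff = 1 gives trade_balance = -54; tariff = 10 gives trade_balance = -18.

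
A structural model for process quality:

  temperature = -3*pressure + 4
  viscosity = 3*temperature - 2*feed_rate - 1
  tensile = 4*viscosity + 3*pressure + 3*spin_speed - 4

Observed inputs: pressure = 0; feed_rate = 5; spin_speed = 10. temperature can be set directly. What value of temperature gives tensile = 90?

temperature = 9

Intervening on temperature fixes its value directly, overriding its dependence on pressure.
Substituting into the viscosity equation gives viscosity = 3*temperature - 11.
Substituting into the tensile equation gives tensile = 12*temperature - 18.
Solve 12*temperature - 18 = 90: temperature = (90 + 18) / 12 = 9.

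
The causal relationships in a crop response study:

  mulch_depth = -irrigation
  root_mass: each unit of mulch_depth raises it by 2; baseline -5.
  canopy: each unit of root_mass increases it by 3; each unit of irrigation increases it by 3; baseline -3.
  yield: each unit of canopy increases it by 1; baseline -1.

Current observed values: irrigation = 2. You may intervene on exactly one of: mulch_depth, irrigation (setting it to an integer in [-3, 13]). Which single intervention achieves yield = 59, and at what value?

Intervening on mulch_depth: with other inputs at their observed values, yield = 6*mulch_depth - 13. Solving for 59 gives mulch_depth = 12, within [-3, 13].
Intervening on irrigation: yield = -3*irrigation - 19. Reaching 59 requires irrigation = -26, outside [-3, 13].

set mulch_depth = 12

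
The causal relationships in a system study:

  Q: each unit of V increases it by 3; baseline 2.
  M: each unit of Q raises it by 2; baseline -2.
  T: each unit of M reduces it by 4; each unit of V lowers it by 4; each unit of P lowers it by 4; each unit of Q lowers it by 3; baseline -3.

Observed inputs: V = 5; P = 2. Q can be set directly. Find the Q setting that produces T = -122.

Intervening on Q fixes its value directly, overriding its dependence on V.
Substituting into the T equation gives T = -11*Q - 23.
Solve -11*Q - 23 = -122: Q = (-122 + 23) / -11 = 9.

Q = 9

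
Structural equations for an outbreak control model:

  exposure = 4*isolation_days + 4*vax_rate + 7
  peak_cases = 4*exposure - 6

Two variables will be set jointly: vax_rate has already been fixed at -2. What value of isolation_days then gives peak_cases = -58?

With vax_rate held at -2:
Substituting into the exposure equation gives exposure = 4*isolation_days - 1.
Substituting into the peak_cases equation gives peak_cases = 16*isolation_days - 10.
Solve 16*isolation_days - 10 = -58: isolation_days = (-58 + 10) / 16 = -3.

isolation_days = -3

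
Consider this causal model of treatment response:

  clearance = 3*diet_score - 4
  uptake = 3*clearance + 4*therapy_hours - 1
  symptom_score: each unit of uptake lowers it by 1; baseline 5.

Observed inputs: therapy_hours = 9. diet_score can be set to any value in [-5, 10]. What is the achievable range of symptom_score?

-108 to 27

Substituting into the uptake equation gives uptake = 9*diet_score + 23.
This gives symptom_score = -9*diet_score - 18.
Linear in diet_score, so extremes are at the endpoints: diet_score = -5 gives symptom_score = 27; diet_score = 10 gives symptom_score = -108.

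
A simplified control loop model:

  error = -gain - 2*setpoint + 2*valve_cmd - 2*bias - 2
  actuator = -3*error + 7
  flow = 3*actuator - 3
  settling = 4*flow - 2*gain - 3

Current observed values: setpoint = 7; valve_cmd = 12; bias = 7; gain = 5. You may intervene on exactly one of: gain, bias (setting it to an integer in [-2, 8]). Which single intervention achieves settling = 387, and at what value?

Intervening on gain: with other inputs at their observed values, settling = 34*gain + 285. Solving for 387 gives gain = 3, within [-2, 8].
Intervening on bias: settling = 72*bias - 49. Reaching 387 requires bias = 109/18, not an integer.

set gain = 3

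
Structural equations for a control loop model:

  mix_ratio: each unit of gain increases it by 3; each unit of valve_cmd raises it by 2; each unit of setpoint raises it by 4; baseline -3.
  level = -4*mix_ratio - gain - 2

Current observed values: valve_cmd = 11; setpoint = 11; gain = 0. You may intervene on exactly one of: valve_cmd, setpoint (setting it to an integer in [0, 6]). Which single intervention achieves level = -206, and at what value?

Intervening on valve_cmd: with other inputs at their observed values, level = -8*valve_cmd - 166. Solving for -206 gives valve_cmd = 5, within [0, 6].
Intervening on setpoint: level = -16*setpoint - 78. Reaching -206 requires setpoint = 8, outside [0, 6].

set valve_cmd = 5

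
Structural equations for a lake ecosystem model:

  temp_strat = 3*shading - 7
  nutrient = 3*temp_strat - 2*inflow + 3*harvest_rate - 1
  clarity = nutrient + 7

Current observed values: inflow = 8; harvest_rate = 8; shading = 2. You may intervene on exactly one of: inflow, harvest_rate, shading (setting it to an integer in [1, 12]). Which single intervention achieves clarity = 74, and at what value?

Intervening on inflow: clarity = -2*inflow + 27. Reaching 74 requires inflow = -47/2, not an integer.
Intervening on harvest_rate: clarity = 3*harvest_rate - 13. Reaching 74 requires harvest_rate = 29, outside [1, 12].
Intervening on shading: with other inputs at their observed values, clarity = 9*shading - 7. Solving for 74 gives shading = 9, within [1, 12].

set shading = 9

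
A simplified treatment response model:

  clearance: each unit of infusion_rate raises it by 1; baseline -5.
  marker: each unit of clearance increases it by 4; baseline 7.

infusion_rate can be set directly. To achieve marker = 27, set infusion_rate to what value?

Substituting into the marker equation gives marker = 4*infusion_rate - 13.
Solve 4*infusion_rate - 13 = 27: infusion_rate = (27 + 13) / 4 = 10.

infusion_rate = 10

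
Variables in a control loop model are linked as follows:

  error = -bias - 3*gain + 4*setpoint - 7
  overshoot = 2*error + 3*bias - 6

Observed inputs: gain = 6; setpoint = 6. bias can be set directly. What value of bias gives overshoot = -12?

bias = -4

Substituting into the error equation gives error = -bias - 1.
So overshoot = bias - 8.
Solve bias - 8 = -12: bias = (-12 + 8) / 1 = -4.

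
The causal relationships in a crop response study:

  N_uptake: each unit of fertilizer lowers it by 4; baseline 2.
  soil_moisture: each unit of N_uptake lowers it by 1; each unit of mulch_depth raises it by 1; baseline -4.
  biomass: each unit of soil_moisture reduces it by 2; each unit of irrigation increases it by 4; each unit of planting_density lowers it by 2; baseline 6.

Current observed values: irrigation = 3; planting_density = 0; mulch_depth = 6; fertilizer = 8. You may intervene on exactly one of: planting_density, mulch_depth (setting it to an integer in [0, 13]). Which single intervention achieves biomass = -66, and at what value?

Intervening on planting_density: with other inputs at their observed values, biomass = -2*planting_density - 46. Solving for -66 gives planting_density = 10, within [0, 13].
Intervening on mulch_depth: biomass = -2*mulch_depth - 34. Reaching -66 requires mulch_depth = 16, outside [0, 13].

set planting_density = 10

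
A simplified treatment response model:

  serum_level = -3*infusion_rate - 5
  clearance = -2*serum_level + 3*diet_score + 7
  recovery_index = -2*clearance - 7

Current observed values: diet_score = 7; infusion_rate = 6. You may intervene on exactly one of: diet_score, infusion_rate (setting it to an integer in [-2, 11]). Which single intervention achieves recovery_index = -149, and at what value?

Intervening on diet_score: with other inputs at their observed values, recovery_index = -6*diet_score - 113. Solving for -149 gives diet_score = 6, within [-2, 11].
Intervening on infusion_rate: recovery_index = -12*infusion_rate - 83. Reaching -149 requires infusion_rate = 11/2, not an integer.

set diet_score = 6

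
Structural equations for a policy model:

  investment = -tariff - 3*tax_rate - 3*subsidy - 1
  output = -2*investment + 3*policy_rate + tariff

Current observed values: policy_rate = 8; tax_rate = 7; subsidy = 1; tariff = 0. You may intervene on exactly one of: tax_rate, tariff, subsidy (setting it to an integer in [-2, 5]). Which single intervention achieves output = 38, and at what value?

Intervening on tax_rate: with other inputs at their observed values, output = 6*tax_rate + 32. Solving for 38 gives tax_rate = 1, within [-2, 5].
Intervening on tariff: output = 3*tariff + 74. Reaching 38 requires tariff = -12, outside [-2, 5].
Intervening on subsidy: output = 6*subsidy + 68. Reaching 38 requires subsidy = -5, outside [-2, 5].

set tax_rate = 1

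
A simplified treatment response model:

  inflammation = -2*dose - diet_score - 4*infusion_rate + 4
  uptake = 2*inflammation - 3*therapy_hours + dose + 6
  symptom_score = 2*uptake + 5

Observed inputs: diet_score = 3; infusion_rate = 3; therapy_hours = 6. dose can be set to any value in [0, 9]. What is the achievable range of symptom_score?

-117 to -63

Substituting into the inflammation equation gives inflammation = -2*dose - 11.
Substituting into the uptake equation gives uptake = -3*dose - 34.
symptom_score becomes -6*dose - 63.
Linear in dose, so extremes are at the endpoints: dose = 0 gives symptom_score = -63; dose = 9 gives symptom_score = -117.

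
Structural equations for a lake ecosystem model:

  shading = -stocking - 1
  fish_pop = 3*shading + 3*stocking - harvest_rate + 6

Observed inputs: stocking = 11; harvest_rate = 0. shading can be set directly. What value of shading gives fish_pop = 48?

shading = 3

Intervening on shading fixes its value directly, overriding its dependence on stocking.
Substituting into the fish_pop equation gives fish_pop = 3*shading + 39.
Solve 3*shading + 39 = 48: shading = (48 - 39) / 3 = 3.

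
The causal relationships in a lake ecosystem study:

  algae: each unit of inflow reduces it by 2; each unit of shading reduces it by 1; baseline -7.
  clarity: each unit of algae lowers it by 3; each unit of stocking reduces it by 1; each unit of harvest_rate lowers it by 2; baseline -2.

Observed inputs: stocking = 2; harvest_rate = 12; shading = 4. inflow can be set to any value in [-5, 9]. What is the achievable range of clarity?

-25 to 59

Substituting into the algae equation gives algae = -2*inflow - 11.
Substituting into the clarity equation gives clarity = 6*inflow + 5.
Linear in inflow, so extremes are at the endpoints: inflow = -5 gives clarity = -25; inflow = 9 gives clarity = 59.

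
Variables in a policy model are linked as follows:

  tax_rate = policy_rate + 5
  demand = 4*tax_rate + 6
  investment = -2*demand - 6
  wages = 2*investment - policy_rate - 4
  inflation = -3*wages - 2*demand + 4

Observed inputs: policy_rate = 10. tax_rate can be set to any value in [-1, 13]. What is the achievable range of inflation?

Intervening on tax_rate fixes its value directly, overriding its dependence on policy_rate.
Substituting into the investment equation gives investment = -8*tax_rate - 18.
wages becomes -16*tax_rate - 50.
This gives inflation = 40*tax_rate + 142.
Linear in tax_rate, so extremes are at the endpoints: tax_rate = -1 gives inflation = 102; tax_rate = 13 gives inflation = 662.

102 to 662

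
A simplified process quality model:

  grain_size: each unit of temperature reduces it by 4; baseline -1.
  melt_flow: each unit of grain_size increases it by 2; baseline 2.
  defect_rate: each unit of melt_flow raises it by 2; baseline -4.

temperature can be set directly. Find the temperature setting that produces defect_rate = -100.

Substituting into the melt_flow equation gives melt_flow = -8*temperature.
This gives defect_rate = -16*temperature - 4.
Solve -16*temperature - 4 = -100: temperature = (-100 + 4) / -16 = 6.

temperature = 6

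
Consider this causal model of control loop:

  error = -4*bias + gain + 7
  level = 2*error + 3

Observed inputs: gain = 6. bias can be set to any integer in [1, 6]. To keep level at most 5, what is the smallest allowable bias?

bias = 3

Substituting into the error equation gives error = -4*bias + 13.
Substituting into the level equation gives level = -8*bias + 29.
Require -8*bias + 29 ≤ 5, so bias ≥ 3.
The smallest integer in [1, 6] satisfying this is 3.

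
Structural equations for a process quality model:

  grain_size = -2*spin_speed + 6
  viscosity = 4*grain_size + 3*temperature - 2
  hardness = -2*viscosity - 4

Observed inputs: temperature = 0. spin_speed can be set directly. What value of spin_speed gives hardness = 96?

Substituting into the viscosity equation gives viscosity = -8*spin_speed + 22.
Substituting into the hardness equation gives hardness = 16*spin_speed - 48.
Solve 16*spin_speed - 48 = 96: spin_speed = (96 + 48) / 16 = 9.

spin_speed = 9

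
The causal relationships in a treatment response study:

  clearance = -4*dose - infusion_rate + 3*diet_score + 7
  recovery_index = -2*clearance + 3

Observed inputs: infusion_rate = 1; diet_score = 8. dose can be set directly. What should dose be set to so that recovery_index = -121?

dose = -8

Substituting into the clearance equation gives clearance = -4*dose + 30.
recovery_index becomes 8*dose - 57.
Solve 8*dose - 57 = -121: dose = (-121 + 57) / 8 = -8.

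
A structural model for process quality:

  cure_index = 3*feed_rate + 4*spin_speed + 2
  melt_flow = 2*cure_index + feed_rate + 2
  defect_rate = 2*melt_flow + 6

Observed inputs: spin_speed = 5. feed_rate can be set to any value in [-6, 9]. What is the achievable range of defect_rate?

14 to 224

Substituting into the cure_index equation gives cure_index = 3*feed_rate + 22.
Substituting into the melt_flow equation gives melt_flow = 7*feed_rate + 46.
Substituting into the defect_rate equation gives defect_rate = 14*feed_rate + 98.
Linear in feed_rate, so extremes are at the endpoints: feed_rate = -6 gives defect_rate = 14; feed_rate = 9 gives defect_rate = 224.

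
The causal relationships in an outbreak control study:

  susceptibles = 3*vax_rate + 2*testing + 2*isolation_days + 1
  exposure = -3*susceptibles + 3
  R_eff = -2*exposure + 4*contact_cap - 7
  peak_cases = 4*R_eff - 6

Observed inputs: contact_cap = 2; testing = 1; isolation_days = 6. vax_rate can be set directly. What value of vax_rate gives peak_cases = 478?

vax_rate = 2

Substituting into the susceptibles equation gives susceptibles = 3*vax_rate + 15.
Substituting into the exposure equation gives exposure = -9*vax_rate - 42.
Substituting into the R_eff equation gives R_eff = 18*vax_rate + 85.
So peak_cases = 72*vax_rate + 334.
Solve 72*vax_rate + 334 = 478: vax_rate = (478 - 334) / 72 = 2.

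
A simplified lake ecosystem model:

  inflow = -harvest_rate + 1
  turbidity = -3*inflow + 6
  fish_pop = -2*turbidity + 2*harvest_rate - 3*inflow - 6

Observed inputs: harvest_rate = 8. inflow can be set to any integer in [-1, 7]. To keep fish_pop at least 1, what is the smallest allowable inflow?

inflow = 1

Intervening on inflow fixes its value directly, overriding its dependence on harvest_rate.
Substituting into the fish_pop equation gives fish_pop = 3*inflow - 2.
Require 3*inflow - 2 ≥ 1, so inflow ≥ 1.
The smallest integer in [-1, 7] satisfying this is 1.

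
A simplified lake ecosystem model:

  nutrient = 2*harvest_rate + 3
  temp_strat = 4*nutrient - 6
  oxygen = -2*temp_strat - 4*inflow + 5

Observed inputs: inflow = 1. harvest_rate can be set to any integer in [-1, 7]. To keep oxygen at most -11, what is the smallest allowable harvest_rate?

harvest_rate = 0

Substituting into the temp_strat equation gives temp_strat = 8*harvest_rate + 6.
So oxygen = -16*harvest_rate - 11.
Require -16*harvest_rate - 11 ≤ -11, so harvest_rate ≥ 0.
The smallest integer in [-1, 7] satisfying this is 0.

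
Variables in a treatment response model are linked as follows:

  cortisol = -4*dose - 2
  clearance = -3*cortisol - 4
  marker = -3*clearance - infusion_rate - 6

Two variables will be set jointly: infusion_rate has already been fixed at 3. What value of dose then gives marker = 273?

With infusion_rate held at 3:
Substituting into the clearance equation gives clearance = 12*dose + 2.
This gives marker = -36*dose - 15.
Solve -36*dose - 15 = 273: dose = (273 + 15) / -36 = -8.

dose = -8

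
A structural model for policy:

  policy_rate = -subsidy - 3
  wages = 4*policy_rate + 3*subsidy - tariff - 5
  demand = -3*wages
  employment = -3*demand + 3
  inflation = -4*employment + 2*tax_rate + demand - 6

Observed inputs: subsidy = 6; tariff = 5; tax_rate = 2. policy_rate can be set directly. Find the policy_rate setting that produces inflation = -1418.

Intervening on policy_rate fixes its value directly, overriding its dependence on subsidy.
Substituting into the wages equation gives wages = 4*policy_rate + 8.
demand becomes -12*policy_rate - 24.
Substituting into the employment equation gives employment = 36*policy_rate + 75.
This gives inflation = -156*policy_rate - 326.
Solve -156*policy_rate - 326 = -1418: policy_rate = (-1418 + 326) / -156 = 7.

policy_rate = 7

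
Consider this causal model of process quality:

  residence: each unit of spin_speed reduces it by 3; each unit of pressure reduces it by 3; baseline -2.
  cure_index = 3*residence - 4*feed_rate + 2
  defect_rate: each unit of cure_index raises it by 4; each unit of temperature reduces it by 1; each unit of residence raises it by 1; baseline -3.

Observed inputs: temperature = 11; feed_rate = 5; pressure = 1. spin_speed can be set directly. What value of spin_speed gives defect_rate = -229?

Substituting into the residence equation gives residence = -3*spin_speed - 5.
Substituting into the cure_index equation gives cure_index = -9*spin_speed - 33.
So defect_rate = -39*spin_speed - 151.
Solve -39*spin_speed - 151 = -229: spin_speed = (-229 + 151) / -39 = 2.

spin_speed = 2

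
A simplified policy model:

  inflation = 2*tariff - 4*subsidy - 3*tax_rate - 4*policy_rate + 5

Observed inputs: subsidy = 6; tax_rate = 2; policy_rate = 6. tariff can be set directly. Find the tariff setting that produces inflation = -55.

Substituting into the inflation equation gives inflation = 2*tariff - 49.
Solve 2*tariff - 49 = -55: tariff = (-55 + 49) / 2 = -3.

tariff = -3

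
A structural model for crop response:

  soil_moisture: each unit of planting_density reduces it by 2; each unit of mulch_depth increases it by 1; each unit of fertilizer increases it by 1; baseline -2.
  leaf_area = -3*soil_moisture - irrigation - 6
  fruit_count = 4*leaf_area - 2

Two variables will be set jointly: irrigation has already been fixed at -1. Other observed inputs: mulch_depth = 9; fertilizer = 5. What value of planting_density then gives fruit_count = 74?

planting_density = 10

With irrigation held at -1:
Substituting into the soil_moisture equation gives soil_moisture = -2*planting_density + 12.
Substituting into the leaf_area equation gives leaf_area = 6*planting_density - 41.
Substituting into the fruit_count equation gives fruit_count = 24*planting_density - 166.
Solve 24*planting_density - 166 = 74: planting_density = (74 + 166) / 24 = 10.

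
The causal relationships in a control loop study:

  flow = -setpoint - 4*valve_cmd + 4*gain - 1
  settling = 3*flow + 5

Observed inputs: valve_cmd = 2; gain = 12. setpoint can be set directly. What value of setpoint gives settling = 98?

setpoint = 8

Substituting into the flow equation gives flow = -setpoint + 39.
Substituting into the settling equation gives settling = -3*setpoint + 122.
Solve -3*setpoint + 122 = 98: setpoint = (98 - 122) / -3 = 8.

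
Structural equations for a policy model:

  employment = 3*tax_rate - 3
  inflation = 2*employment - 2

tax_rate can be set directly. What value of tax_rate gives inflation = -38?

tax_rate = -5

Substituting into the inflation equation gives inflation = 6*tax_rate - 8.
Solve 6*tax_rate - 8 = -38: tax_rate = (-38 + 8) / 6 = -5.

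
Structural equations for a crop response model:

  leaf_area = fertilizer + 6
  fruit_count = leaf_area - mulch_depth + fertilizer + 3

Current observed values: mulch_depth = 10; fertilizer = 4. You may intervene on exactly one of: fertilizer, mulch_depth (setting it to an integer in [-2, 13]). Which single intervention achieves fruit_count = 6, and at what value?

Intervening on fertilizer: fruit_count = 2*fertilizer - 1. Reaching 6 requires fertilizer = 7/2, not an integer.
Intervening on mulch_depth: with other inputs at their observed values, fruit_count = -mulch_depth + 17. Solving for 6 gives mulch_depth = 11, within [-2, 13].

set mulch_depth = 11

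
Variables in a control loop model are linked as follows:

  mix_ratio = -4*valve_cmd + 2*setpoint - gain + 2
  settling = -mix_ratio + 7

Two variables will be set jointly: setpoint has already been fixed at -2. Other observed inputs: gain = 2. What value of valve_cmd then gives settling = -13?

With setpoint held at -2:
Substituting into the mix_ratio equation gives mix_ratio = -4*valve_cmd - 4.
So settling = 4*valve_cmd + 11.
Solve 4*valve_cmd + 11 = -13: valve_cmd = (-13 - 11) / 4 = -6.

valve_cmd = -6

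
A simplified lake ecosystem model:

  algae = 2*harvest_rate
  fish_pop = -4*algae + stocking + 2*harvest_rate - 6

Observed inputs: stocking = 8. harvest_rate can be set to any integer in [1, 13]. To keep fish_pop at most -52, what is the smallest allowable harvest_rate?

Substituting into the fish_pop equation gives fish_pop = -6*harvest_rate + 2.
Require -6*harvest_rate + 2 ≤ -52, so harvest_rate ≥ 9.
The smallest integer in [1, 13] satisfying this is 9.

harvest_rate = 9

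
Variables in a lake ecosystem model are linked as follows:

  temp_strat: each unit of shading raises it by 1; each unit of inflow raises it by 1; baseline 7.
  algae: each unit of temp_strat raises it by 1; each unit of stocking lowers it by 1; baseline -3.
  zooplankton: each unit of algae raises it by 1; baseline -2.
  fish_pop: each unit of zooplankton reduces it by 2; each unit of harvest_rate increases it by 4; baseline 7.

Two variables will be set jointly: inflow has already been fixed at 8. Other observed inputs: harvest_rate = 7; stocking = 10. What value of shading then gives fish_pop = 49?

shading = -7

With inflow held at 8:
Substituting into the temp_strat equation gives temp_strat = shading + 15.
So algae = shading + 2.
Substituting into the zooplankton equation gives zooplankton = shading.
So fish_pop = -2*shading + 35.
Solve -2*shading + 35 = 49: shading = (49 - 35) / -2 = -7.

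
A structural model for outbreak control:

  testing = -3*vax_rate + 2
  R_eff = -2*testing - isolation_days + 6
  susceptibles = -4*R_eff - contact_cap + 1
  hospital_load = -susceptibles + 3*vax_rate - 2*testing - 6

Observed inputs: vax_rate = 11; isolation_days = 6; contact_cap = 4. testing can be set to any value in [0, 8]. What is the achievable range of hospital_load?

Intervening on testing fixes its value directly, overriding its dependence on vax_rate.
Substituting into the R_eff equation gives R_eff = -2*testing.
susceptibles becomes 8*testing - 3.
Substituting into the hospital_load equation gives hospital_load = -10*testing + 30.
Linear in testing, so extremes are at the endpoints: testing = 0 gives hospital_load = 30; testing = 8 gives hospital_load = -50.

-50 to 30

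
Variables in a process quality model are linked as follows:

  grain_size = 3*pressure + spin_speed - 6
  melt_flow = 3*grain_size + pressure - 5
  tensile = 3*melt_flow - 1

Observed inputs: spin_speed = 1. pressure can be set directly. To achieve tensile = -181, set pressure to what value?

Substituting into the grain_size equation gives grain_size = 3*pressure - 5.
This gives melt_flow = 10*pressure - 20.
Substituting into the tensile equation gives tensile = 30*pressure - 61.
Solve 30*pressure - 61 = -181: pressure = (-181 + 61) / 30 = -4.

pressure = -4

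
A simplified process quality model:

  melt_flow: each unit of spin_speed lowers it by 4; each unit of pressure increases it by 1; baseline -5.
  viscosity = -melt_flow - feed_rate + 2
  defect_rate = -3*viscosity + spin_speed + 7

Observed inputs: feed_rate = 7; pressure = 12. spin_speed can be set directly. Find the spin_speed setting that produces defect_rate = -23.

spin_speed = 6

Substituting into the melt_flow equation gives melt_flow = -4*spin_speed + 7.
This gives viscosity = 4*spin_speed - 12.
Substituting into the defect_rate equation gives defect_rate = -11*spin_speed + 43.
Solve -11*spin_speed + 43 = -23: spin_speed = (-23 - 43) / -11 = 6.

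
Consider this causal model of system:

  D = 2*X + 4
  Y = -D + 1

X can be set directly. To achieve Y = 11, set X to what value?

X = -7

Substituting into the Y equation gives Y = -2*X - 3.
Solve -2*X - 3 = 11: X = (11 + 3) / -2 = -7.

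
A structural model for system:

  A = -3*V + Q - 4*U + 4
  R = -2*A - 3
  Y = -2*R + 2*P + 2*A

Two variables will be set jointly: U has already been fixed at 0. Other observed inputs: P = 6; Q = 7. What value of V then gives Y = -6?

With U held at 0:
Substituting into the A equation gives A = -3*V + 11.
So R = 6*V - 25.
Substituting into the Y equation gives Y = -18*V + 84.
Solve -18*V + 84 = -6: V = (-6 - 84) / -18 = 5.

V = 5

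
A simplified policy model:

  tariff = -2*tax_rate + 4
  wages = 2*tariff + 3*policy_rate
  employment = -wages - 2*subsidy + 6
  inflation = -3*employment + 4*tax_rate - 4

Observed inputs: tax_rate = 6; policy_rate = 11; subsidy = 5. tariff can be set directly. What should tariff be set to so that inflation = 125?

tariff = -1

Intervening on tariff fixes its value directly, overriding its dependence on tax_rate.
Substituting into the wages equation gives wages = 2*tariff + 33.
This gives employment = -2*tariff - 37.
Substituting into the inflation equation gives inflation = 6*tariff + 131.
Solve 6*tariff + 131 = 125: tariff = (125 - 131) / 6 = -1.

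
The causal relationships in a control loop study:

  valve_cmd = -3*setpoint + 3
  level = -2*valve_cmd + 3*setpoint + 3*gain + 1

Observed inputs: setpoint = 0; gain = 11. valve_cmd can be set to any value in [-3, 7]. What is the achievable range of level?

20 to 40

Intervening on valve_cmd fixes its value directly, overriding its dependence on setpoint.
Substituting into the level equation gives level = -2*valve_cmd + 34.
Linear in valve_cmd, so extremes are at the endpoints: valve_cmd = -3 gives level = 40; valve_cmd = 7 gives level = 20.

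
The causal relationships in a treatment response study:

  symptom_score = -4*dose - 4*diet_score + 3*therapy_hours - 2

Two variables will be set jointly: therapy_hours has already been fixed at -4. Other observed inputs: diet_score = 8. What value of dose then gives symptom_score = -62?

With therapy_hours held at -4:
Substituting into the symptom_score equation gives symptom_score = -4*dose - 46.
Solve -4*dose - 46 = -62: dose = (-62 + 46) / -4 = 4.

dose = 4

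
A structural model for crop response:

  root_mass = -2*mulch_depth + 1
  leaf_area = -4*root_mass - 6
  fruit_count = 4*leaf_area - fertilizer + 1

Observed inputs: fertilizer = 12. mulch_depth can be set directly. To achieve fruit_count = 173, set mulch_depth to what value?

Substituting into the leaf_area equation gives leaf_area = 8*mulch_depth - 10.
Substituting into the fruit_count equation gives fruit_count = 32*mulch_depth - 51.
Solve 32*mulch_depth - 51 = 173: mulch_depth = (173 + 51) / 32 = 7.

mulch_depth = 7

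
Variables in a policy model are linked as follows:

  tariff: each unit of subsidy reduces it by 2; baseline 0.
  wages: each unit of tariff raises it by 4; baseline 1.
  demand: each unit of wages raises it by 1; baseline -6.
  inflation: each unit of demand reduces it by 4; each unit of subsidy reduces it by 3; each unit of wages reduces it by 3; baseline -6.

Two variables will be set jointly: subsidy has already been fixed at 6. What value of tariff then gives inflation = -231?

With subsidy held at 6:
Intervening on tariff fixes its value directly, overriding its dependence on subsidy.
Substituting into the demand equation gives demand = 4*tariff - 5.
inflation becomes -28*tariff - 7.
Solve -28*tariff - 7 = -231: tariff = (-231 + 7) / -28 = 8.

tariff = 8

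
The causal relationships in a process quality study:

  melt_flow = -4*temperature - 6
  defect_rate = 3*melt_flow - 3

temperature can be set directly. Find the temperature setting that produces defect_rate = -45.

temperature = 2

Substituting into the defect_rate equation gives defect_rate = -12*temperature - 21.
Solve -12*temperature - 21 = -45: temperature = (-45 + 21) / -12 = 2.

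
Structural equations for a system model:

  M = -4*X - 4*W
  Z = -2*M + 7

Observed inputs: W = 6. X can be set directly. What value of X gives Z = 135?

Substituting into the M equation gives M = -4*X - 24.
Substituting into the Z equation gives Z = 8*X + 55.
Solve 8*X + 55 = 135: X = (135 - 55) / 8 = 10.

X = 10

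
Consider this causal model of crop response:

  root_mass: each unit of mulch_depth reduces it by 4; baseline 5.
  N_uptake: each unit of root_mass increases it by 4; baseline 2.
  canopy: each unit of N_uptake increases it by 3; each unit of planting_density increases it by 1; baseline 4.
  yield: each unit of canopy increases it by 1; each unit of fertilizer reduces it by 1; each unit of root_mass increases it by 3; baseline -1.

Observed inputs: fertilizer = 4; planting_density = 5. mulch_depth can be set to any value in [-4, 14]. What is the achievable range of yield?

Substituting into the N_uptake equation gives N_uptake = -16*mulch_depth + 22.
So canopy = -48*mulch_depth + 75.
yield becomes -60*mulch_depth + 85.
Linear in mulch_depth, so extremes are at the endpoints: mulch_depth = -4 gives yield = 325; mulch_depth = 14 gives yield = -755.

-755 to 325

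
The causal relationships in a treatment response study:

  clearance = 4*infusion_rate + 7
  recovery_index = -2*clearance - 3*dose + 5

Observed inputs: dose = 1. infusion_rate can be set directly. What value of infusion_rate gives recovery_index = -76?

Substituting into the recovery_index equation gives recovery_index = -8*infusion_rate - 12.
Solve -8*infusion_rate - 12 = -76: infusion_rate = (-76 + 12) / -8 = 8.

infusion_rate = 8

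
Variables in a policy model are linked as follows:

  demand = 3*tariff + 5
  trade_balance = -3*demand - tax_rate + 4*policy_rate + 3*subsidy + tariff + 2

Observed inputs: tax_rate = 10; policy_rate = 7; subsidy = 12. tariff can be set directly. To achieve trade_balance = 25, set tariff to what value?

tariff = 2

Substituting into the trade_balance equation gives trade_balance = -8*tariff + 41.
Solve -8*tariff + 41 = 25: tariff = (25 - 41) / -8 = 2.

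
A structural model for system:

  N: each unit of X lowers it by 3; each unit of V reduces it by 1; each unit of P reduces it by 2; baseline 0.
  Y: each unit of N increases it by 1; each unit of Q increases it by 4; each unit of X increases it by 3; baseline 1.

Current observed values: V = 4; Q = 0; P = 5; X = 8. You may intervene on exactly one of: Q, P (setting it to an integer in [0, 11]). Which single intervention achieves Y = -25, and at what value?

Intervening on Q: Y = 4*Q - 13. Reaching -25 requires Q = -3, outside [0, 11].
Intervening on P: with other inputs at their observed values, Y = -2*P - 3. Solving for -25 gives P = 11, within [0, 11].

set P = 11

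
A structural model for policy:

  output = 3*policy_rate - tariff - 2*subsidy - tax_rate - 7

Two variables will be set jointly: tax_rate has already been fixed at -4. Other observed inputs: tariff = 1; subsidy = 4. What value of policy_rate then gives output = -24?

With tax_rate held at -4:
Substituting into the output equation gives output = 3*policy_rate - 12.
Solve 3*policy_rate - 12 = -24: policy_rate = (-24 + 12) / 3 = -4.

policy_rate = -4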